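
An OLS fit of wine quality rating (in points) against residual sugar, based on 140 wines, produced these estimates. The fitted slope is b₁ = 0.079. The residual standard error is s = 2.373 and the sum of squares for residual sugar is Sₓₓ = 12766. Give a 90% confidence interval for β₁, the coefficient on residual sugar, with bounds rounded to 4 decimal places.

(0.0442, 0.1138)

SE(b₁) = s/√Sₓₓ = 2.373/√12766 = 0.0210025.
df = n − 2 = 138.
t* = t_{0.05, 138} = 1.65597.
Margin = t* × SE = 1.65597 × 0.0210025 = 0.034779.
CI: 0.079 ± 0.034779 → (0.0442, 0.1138).
With 90% confidence, each one-unit increase in residual sugar is associated with a change of between 0.0442 and 0.1138 points in wine quality rating.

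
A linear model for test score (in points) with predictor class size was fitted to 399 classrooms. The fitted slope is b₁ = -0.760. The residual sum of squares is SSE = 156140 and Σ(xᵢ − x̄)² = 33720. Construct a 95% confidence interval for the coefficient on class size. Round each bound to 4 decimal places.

MSE = SSE/(n − 2) = 156140/397 = 393.3.
SE(b₁) = √(MSE/Sₓₓ) = √(393.3/33720) = 0.107999.
df = n − 2 = 397.
t* = t_{0.025, 397} = 1.965957.
Margin = t* × SE = 1.965957 × 0.107999 = 0.212321.
CI: -0.760 ± 0.212321 → (-0.9723, -0.5477).
With 95% confidence, each one-unit increase in class size is associated with a change of between -0.9723 and -0.5477 points in test score.

(-0.9723, -0.5477)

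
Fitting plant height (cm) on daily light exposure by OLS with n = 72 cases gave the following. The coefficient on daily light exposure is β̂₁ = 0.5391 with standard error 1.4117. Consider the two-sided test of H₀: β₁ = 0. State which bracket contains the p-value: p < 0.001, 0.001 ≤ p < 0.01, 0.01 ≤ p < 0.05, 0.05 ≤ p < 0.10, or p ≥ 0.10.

p ≥ 0.10

t = 0.5391 / 1.4117 = 0.382.
df = n − 2 = 72 − 2 = 70.
Two-sided p = 2·P(T_{70} > |t|) ≈ 0.7037.
So p ≥ 0.10.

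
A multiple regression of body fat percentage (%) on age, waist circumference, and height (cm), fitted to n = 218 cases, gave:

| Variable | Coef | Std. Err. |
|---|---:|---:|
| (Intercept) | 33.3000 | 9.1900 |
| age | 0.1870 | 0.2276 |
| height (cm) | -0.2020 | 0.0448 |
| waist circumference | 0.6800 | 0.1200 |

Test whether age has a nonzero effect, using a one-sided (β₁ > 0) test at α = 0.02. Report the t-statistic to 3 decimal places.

Read off: b = 0.1870, SE = 0.2276 for age.
H₀: β₁ = 0 vs H₁: β₁ > 0.
t = 0.1870 / 0.2276 = 0.822.
df = n − k − 1 = 218 − 3 − 1 = 214.
One-sided p ≈ 0.2061, which is ≥ 0.02, so fail to reject H₀.
The data do not give significant evidence that the true slope on age is positive, holding the other predictors fixed.

t = 0.822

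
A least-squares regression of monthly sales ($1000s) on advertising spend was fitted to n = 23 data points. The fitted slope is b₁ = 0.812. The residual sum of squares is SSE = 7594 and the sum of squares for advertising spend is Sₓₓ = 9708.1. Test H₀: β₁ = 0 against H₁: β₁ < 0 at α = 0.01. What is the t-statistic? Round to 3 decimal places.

MSE = SSE/(n − 2) = 7594/21 = 361.619.
SE(b₁) = √(MSE/Sₓₓ) = √(361.619/9708.1) = 0.193001.
t = 0.812 / 0.193001 = 4.207.
df = n − 2 = 21.
One-sided p ≈ 0.9998, which is ≥ 0.01, so fail to reject H₀.
The data do not give significant evidence that the true slope on advertising spend is negative.

t = 4.207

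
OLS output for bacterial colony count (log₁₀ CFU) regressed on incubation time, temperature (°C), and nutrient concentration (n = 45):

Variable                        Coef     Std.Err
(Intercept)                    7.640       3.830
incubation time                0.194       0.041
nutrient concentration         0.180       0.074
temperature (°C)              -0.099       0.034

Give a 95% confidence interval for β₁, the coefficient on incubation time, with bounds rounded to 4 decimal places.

(0.1112, 0.2768)

Read off: b = 0.194, SE = 0.041 for incubation time.
df = n − k − 1 = 45 − 3 − 1 = 41.
t* = t_{0.025, 41} = 2.019541.
Margin = t* × SE = 2.019541 × 0.041 = 0.082801.
CI: 0.194 ± 0.082801 → (0.1112, 0.2768).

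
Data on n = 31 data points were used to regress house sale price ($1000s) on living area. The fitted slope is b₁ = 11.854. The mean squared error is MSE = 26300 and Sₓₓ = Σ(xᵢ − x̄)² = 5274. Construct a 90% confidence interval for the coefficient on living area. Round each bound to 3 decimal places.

SE(b₁) = √(MSE/Sₓₓ) = √(26300/5274) = 2.2331.
df = n − 2 = 29.
t* = t_{0.05, 29} = 1.699127.
Margin = t* × SE = 1.699127 × 2.2331 = 3.79432.
CI: 11.854 ± 3.79432 → (8.060, 15.648).
With 90% confidence, each one-unit increase in living area is associated with a change of between 8.060 and 15.648 $1000s in house sale price.

(8.060, 15.648)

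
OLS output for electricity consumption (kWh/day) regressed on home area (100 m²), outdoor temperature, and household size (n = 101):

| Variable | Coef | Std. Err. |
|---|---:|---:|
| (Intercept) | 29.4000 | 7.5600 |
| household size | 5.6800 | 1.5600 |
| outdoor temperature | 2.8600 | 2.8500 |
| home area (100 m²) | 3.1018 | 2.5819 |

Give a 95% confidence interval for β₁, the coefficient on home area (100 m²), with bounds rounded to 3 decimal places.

Read off: b = 3.1018, SE = 2.5819 for home area (100 m²).
df = n − k − 1 = 101 − 3 − 1 = 97.
t* = t_{0.025, 97} = 1.984723.
Margin = t* × SE = 1.984723 × 2.5819 = 5.12436.
CI: 3.1018 ± 5.12436 → (-2.023, 8.226).

(-2.023, 8.226)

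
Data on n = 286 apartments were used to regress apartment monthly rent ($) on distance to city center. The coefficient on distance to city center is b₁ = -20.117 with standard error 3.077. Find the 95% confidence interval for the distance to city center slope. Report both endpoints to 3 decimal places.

(-26.174, -14.060)

df = n − 2 = 286 − 2 = 284.
t* = t_{0.025, 284} = 1.968352.
Margin = t* × SE = 1.968352 × 3.077 = 6.05662.
CI: -20.117 ± 6.05662 → (-26.174, -14.060).
With 95% confidence, each one-unit increase in distance to city center is associated with a change of between -26.174 and -14.060 $ in apartment monthly rent.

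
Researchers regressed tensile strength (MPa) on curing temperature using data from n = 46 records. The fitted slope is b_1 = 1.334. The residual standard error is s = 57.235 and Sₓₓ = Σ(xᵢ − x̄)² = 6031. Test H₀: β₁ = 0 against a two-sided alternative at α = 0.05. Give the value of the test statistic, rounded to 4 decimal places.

t = 1.8100

SE(b_1) = s/√Sₓₓ = 57.235/√6031 = 0.736999.
t = 1.334 / 0.736999 = 1.8100.
df = n − 2 = 44.
Two-sided p ≈ 0.0771, which is ≥ 0.05, so fail to reject H₀.
The data do not give significant evidence of an association between curing temperature and tensile strength.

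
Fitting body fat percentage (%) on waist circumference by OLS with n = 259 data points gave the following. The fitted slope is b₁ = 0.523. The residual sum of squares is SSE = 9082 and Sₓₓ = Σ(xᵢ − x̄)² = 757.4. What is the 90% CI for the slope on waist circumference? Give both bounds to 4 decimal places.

MSE = SSE/(n − 2) = 9082/257 = 35.3385.
SE(b₁) = √(MSE/Sₓₓ) = √(35.3385/757.4) = 0.216004.
df = n − 2 = 257.
t* = t_{0.05, 257} = 1.650804.
Margin = t* × SE = 1.650804 × 0.216004 = 0.356580.
CI: 0.523 ± 0.356580 → (0.1664, 0.8796).
With 90% confidence, each one-unit increase in waist circumference is associated with a change of between 0.1664 and 0.8796 % in body fat percentage.

(0.1664, 0.8796)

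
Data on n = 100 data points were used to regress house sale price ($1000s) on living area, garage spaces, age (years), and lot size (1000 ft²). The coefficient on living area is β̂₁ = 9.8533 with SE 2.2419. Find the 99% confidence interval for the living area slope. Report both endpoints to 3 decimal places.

df = n − k − 1 = 100 − 4 − 1 = 95.
t* = t_{0.005, 95} = 2.628576.
Margin = t* × SE = 2.628576 × 2.2419 = 5.89300.
CI: 9.8533 ± 5.89300 → (3.960, 15.746).
With 99% confidence, each one-unit increase in living area is associated with a change of between 3.960 and 15.746 $1000s in house sale price, holding the other predictors fixed.

(3.960, 15.746)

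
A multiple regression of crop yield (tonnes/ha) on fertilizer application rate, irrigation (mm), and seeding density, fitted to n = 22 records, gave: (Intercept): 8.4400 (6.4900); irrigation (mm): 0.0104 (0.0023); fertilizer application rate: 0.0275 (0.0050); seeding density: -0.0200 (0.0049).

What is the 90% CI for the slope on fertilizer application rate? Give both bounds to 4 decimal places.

(0.0188, 0.0362)

Read off: b = 0.0275, SE = 0.0050 for fertilizer application rate.
df = n − k − 1 = 22 − 3 − 1 = 18.
t* = t_{0.05, 18} = 1.734064.
Margin = t* × SE = 1.734064 × 0.0050 = 0.008670.
CI: 0.0275 ± 0.008670 → (0.0188, 0.0362).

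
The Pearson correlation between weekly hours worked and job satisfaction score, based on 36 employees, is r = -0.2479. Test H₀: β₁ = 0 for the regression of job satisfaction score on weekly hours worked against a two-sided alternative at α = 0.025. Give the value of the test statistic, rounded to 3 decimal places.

t = -1.492

t = r·√(n − 2)/√(1 − r²) = -0.2479·√34/√0.938546 = -1.492.
df = n − 2 = 34.
Two-sided p ≈ 0.1449, which is ≥ 0.025, so fail to reject H₀.
The data do not give significant evidence of a linear association between weekly hours worked and job satisfaction score.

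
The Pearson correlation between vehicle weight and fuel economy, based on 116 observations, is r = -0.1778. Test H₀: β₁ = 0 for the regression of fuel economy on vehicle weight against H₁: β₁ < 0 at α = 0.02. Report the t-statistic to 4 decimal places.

t = -1.9291

t = r·√(n − 2)/√(1 − r²) = -0.1778·√114/√0.968387 = -1.9291.
df = n − 2 = 114.
One-sided p ≈ 0.0281, which is ≥ 0.02, so fail to reject H₀.
The data do not give significant evidence of a linear association between vehicle weight and fuel economy.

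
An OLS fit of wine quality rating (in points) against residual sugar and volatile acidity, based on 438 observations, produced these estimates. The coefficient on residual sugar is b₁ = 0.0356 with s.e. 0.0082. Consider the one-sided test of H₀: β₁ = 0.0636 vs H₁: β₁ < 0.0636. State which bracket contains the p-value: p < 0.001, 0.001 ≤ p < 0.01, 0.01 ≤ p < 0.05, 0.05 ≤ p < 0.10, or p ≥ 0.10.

t = (0.0356 − 0.0636) / 0.0082 = -3.415.
df = n − k − 1 = 438 − 2 − 1 = 435.
One-sided p = P(T_{435} < t) ≈ 0.0003.
So p < 0.001.

p < 0.001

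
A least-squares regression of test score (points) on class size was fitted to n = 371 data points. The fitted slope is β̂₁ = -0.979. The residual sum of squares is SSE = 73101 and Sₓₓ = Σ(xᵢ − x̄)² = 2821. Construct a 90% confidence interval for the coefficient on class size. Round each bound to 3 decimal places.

MSE = SSE/(n − 2) = 73101/369 = 198.106.
SE(β̂₁) = √(MSE/Sₓₓ) = √(198.106/2821) = 0.265001.
df = n − 2 = 369.
t* = t_{0.05, 369} = 1.648994.
Margin = t* × SE = 1.648994 × 0.265001 = 0.43698.
CI: -0.979 ± 0.43698 → (-1.416, -0.542).
With 90% confidence, each one-unit increase in class size is associated with a change of between -1.416 and -0.542 points in test score.

(-1.416, -0.542)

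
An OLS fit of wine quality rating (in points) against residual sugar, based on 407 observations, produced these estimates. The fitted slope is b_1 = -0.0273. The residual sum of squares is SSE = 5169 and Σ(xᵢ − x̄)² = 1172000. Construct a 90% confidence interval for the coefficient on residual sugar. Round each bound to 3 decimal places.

(-0.033, -0.022)

MSE = SSE/(n − 2) = 5169/405 = 12.763.
SE(b_1) = √(MSE/Sₓₓ) = √(12.763/1172000) = 0.00329998.
df = n − 2 = 405.
t* = t_{0.05, 405} = 1.648625.
Margin = t* × SE = 1.648625 × 0.00329998 = 0.00544.
CI: -0.0273 ± 0.00544 → (-0.033, -0.022).
With 90% confidence, each one-unit increase in residual sugar is associated with a change of between -0.033 and -0.022 points in wine quality rating.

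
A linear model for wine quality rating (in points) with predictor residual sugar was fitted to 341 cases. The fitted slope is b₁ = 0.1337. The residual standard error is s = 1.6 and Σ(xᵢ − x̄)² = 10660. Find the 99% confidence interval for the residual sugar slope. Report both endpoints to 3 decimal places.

(0.094, 0.174)

SE(b₁) = s/√Sₓₓ = 1.6/√10660 = 0.0154968.
df = n − 2 = 339.
t* = t_{0.005, 339} = 2.59041.
Margin = t* × SE = 2.59041 × 0.0154968 = 0.04014.
CI: 0.1337 ± 0.04014 → (0.094, 0.174).
With 99% confidence, each one-unit increase in residual sugar is associated with a change of between 0.094 and 0.174 points in wine quality rating.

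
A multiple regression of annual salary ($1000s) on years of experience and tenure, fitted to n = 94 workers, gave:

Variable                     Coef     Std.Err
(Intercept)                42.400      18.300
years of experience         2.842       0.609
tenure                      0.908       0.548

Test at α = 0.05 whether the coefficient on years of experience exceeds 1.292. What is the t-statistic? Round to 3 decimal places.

t = 2.545

Read off: b = 2.842, SE = 0.609 for years of experience.
H₀: β₁ = 1.292 vs H₁: β₁ > 1.292.
t = (2.842 − 1.292) / 0.609 = 2.545.
df = n − k − 1 = 94 − 2 − 1 = 91.
One-sided p ≈ 0.0063, which is < 0.05, so reject H₀.
There is evidence that the true slope on years of experience exceeds 1.292 $1000s per unit, holding the other predictors fixed.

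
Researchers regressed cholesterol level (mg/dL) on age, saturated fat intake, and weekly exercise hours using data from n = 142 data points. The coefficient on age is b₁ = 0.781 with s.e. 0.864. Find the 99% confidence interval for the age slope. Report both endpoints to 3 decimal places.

df = n − k − 1 = 142 − 3 − 1 = 138.
t* = t_{0.005, 138} = 2.611925.
Margin = t* × SE = 2.611925 × 0.864 = 2.25670.
CI: 0.781 ± 2.25670 → (-1.476, 3.038).
With 99% confidence, each one-unit increase in age is associated with a change of between -1.476 and 3.038 mg/dL in cholesterol level, holding the other predictors fixed.

(-1.476, 3.038)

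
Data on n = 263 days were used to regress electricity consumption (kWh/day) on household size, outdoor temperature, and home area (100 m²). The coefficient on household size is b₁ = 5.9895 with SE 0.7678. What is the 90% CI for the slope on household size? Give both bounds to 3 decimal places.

(4.722, 7.257)

df = n − k − 1 = 263 − 3 − 1 = 259.
t* = t_{0.05, 259} = 1.650758.
Margin = t* × SE = 1.650758 × 0.7678 = 1.26745.
CI: 5.9895 ± 1.26745 → (4.722, 7.257).
With 90% confidence, each one-unit increase in household size is associated with a change of between 4.722 and 7.257 kWh/day in electricity consumption, holding the other predictors fixed.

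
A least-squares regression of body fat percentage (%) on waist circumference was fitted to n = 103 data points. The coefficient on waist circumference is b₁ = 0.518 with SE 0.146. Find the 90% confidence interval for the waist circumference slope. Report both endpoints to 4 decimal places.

df = n − 2 = 103 − 2 = 101.
t* = t_{0.05, 101} = 1.660081.
Margin = t* × SE = 1.660081 × 0.146 = 0.242372.
CI: 0.518 ± 0.242372 → (0.2756, 0.7604).
With 90% confidence, each one-unit increase in waist circumference is associated with a change of between 0.2756 and 0.7604 % in body fat percentage.

(0.2756, 0.7604)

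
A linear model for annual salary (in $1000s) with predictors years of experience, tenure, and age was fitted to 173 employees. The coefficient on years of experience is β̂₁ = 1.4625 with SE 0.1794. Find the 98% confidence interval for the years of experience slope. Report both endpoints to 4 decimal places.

df = n − k − 1 = 173 − 3 − 1 = 169.
t* = t_{0.01, 169} = 2.348615.
Margin = t* × SE = 2.348615 × 0.1794 = 0.421342.
CI: 1.4625 ± 0.421342 → (1.0412, 1.8838).
With 98% confidence, each one-unit increase in years of experience is associated with a change of between 1.0412 and 1.8838 $1000s in annual salary, holding the other predictors fixed.

(1.0412, 1.8838)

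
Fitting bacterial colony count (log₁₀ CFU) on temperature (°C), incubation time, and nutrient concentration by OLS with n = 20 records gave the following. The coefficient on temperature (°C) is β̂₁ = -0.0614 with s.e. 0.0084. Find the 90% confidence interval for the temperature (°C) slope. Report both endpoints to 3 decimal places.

df = n − k − 1 = 20 − 3 − 1 = 16.
t* = t_{0.05, 16} = 1.745884.
Margin = t* × SE = 1.745884 × 0.0084 = 0.01467.
CI: -0.0614 ± 0.01467 → (-0.076, -0.047).
With 90% confidence, each one-unit increase in temperature (°C) is associated with a change of between -0.076 and -0.047 log₁₀ CFU in bacterial colony count, holding the other predictors fixed.

(-0.076, -0.047)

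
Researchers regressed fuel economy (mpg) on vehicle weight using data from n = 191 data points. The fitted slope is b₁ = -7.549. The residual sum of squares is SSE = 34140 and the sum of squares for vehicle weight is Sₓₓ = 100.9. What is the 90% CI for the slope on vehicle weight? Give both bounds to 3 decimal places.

MSE = SSE/(n − 2) = 34140/189 = 180.635.
SE(b₁) = √(MSE/Sₓₓ) = √(180.635/100.9) = 1.338.
df = n − 2 = 189.
t* = t_{0.05, 189} = 1.652956.
Margin = t* × SE = 1.652956 × 1.338 = 2.21165.
CI: -7.549 ± 2.21165 → (-9.761, -5.337).
With 90% confidence, each one-unit increase in vehicle weight is associated with a change of between -9.761 and -5.337 mpg in fuel economy.

(-9.761, -5.337)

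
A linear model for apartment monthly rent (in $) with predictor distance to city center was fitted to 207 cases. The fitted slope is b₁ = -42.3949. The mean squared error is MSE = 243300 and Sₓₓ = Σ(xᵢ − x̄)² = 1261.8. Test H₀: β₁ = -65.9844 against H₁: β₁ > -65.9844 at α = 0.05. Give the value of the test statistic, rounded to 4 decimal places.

SE(b₁) = √(MSE/Sₓₓ) = √(243300/1261.8) = 13.886.
t = (-42.3949 − (-65.9844)) / 13.886 = 1.6988.
df = n − 2 = 205.
One-sided p ≈ 0.0454, which is < 0.05, so reject H₀.
There is evidence that the true slope on distance to city center exceeds -65.9844 $ per unit.

t = 1.6988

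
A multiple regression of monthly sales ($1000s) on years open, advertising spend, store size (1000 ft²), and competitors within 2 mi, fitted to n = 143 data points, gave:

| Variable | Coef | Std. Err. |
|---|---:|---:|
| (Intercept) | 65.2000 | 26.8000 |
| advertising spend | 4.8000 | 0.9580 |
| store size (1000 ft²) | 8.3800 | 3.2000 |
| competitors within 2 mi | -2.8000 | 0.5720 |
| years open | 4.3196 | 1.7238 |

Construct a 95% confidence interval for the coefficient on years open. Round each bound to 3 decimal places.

Read off: b = 4.3196, SE = 1.7238 for years open.
df = n − k − 1 = 143 − 4 − 1 = 138.
t* = t_{0.025, 138} = 1.977304.
Margin = t* × SE = 1.977304 × 1.7238 = 3.40848.
CI: 4.3196 ± 3.40848 → (0.911, 7.728).

(0.911, 7.728)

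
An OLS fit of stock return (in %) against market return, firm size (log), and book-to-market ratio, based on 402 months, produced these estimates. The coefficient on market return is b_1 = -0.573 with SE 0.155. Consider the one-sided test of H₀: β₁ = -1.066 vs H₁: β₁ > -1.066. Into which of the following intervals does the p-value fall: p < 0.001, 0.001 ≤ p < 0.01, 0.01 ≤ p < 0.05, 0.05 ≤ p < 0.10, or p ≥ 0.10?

p < 0.001

t = (-0.573 − (-1.066)) / 0.155 = 3.181.
df = n − k − 1 = 402 − 3 − 1 = 398.
One-sided p = P(T_{398} > t) ≈ 0.0008.
So p < 0.001.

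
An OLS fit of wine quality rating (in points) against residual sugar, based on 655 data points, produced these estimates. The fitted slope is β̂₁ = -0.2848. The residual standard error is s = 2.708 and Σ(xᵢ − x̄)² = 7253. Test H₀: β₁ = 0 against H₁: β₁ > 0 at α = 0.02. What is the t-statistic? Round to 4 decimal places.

SE(β̂₁) = s/√Sₓₓ = 2.708/√7253 = 0.0317973.
t = -0.2848 / 0.0317973 = -8.9567.
df = n − 2 = 653.
One-sided p ≈ 1.0000, which is ≥ 0.02, so fail to reject H₀.
The data do not give significant evidence that the true slope on residual sugar is positive.

t = -8.9567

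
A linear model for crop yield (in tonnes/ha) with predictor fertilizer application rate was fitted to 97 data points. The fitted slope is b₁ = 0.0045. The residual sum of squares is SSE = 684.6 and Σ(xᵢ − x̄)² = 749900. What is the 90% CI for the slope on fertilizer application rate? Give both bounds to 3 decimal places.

(-0.001, 0.010)

MSE = SSE/(n − 2) = 684.6/95 = 7.20632.
SE(b₁) = √(MSE/Sₓₓ) = √(7.20632/749900) = 0.00309995.
df = n − 2 = 95.
t* = t_{0.05, 95} = 1.661052.
Margin = t* × SE = 1.661052 × 0.00309995 = 0.00515.
CI: 0.0045 ± 0.00515 → (-0.001, 0.010).
With 90% confidence, each one-unit increase in fertilizer application rate is associated with a change of between -0.001 and 0.010 tonnes/ha in crop yield.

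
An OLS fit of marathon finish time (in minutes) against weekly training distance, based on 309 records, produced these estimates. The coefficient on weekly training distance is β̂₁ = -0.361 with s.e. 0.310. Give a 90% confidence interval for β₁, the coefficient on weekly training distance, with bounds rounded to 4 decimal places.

(-0.8724, 0.1504)

df = n − 2 = 309 − 2 = 307.
t* = t_{0.05, 307} = 1.649832.
Margin = t* × SE = 1.649832 × 0.310 = 0.511448.
CI: -0.361 ± 0.511448 → (-0.8724, 0.1504).
With 90% confidence, each one-unit increase in weekly training distance is associated with a change of between -0.8724 and 0.1504 minutes in marathon finish time.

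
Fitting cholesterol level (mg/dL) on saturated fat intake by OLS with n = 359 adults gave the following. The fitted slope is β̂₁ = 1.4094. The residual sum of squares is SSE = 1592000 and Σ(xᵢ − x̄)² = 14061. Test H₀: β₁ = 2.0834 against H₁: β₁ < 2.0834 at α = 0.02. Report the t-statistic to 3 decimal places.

MSE = SSE/(n − 2) = 1592000/357 = 4459.38.
SE(β̂₁) = √(MSE/Sₓₓ) = √(4459.38/14061) = 0.563157.
t = (1.4094 − 2.0834) / 0.563157 = -1.197.
df = n − 2 = 357.
One-sided p ≈ 0.1161, which is ≥ 0.02, so fail to reject H₀.
The data do not give significant evidence that the true slope on saturated fat intake is below 2.0834 mg/dL per unit.

t = -1.197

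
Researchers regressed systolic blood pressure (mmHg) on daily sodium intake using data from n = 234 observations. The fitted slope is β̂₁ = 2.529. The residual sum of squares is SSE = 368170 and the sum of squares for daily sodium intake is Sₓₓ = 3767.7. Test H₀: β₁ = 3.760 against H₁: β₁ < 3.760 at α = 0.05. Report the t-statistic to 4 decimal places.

MSE = SSE/(n − 2) = 368170/232 = 1586.94.
SE(β̂₁) = √(MSE/Sₓₓ) = √(1586.94/3767.7) = 0.648996.
t = (2.529 − 3.760) / 0.648996 = -1.8968.
df = n − 2 = 232.
One-sided p ≈ 0.0295, which is < 0.05, so reject H₀.
There is evidence that the true slope on daily sodium intake is below 3.760 mmHg per unit.

t = -1.8968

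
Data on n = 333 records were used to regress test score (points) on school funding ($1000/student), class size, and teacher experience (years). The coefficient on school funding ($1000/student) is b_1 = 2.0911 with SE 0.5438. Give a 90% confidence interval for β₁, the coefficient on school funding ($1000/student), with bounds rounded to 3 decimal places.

(1.194, 2.988)

df = n − k − 1 = 333 − 3 − 1 = 329.
t* = t_{0.05, 329} = 1.649498.
Margin = t* × SE = 1.649498 × 0.5438 = 0.89700.
CI: 2.0911 ± 0.89700 → (1.194, 2.988).
With 90% confidence, each one-unit increase in school funding ($1000/student) is associated with a change of between 1.194 and 2.988 points in test score, holding the other predictors fixed.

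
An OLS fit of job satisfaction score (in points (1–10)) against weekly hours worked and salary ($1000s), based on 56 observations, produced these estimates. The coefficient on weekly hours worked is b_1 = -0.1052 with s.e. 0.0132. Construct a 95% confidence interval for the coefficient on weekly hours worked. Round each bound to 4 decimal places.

(-0.1317, -0.0787)

df = n − k − 1 = 56 − 2 − 1 = 53.
t* = t_{0.025, 53} = 2.005746.
Margin = t* × SE = 2.005746 × 0.0132 = 0.026476.
CI: -0.1052 ± 0.026476 → (-0.1317, -0.0787).
With 95% confidence, each one-unit increase in weekly hours worked is associated with a change of between -0.1317 and -0.0787 points (1–10) in job satisfaction score, holding the other predictors fixed.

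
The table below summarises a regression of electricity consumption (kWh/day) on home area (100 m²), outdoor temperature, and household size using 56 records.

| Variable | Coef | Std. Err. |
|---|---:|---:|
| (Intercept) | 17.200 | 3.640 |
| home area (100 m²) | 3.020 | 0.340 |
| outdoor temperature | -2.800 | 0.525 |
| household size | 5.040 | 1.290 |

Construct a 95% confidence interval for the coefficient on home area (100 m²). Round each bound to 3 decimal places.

(2.338, 3.702)

Read off: b = 3.020, SE = 0.340 for home area (100 m²).
df = n − k − 1 = 56 − 3 − 1 = 52.
t* = t_{0.025, 52} = 2.006647.
Margin = t* × SE = 2.006647 × 0.340 = 0.68226.
CI: 3.020 ± 0.68226 → (2.338, 3.702).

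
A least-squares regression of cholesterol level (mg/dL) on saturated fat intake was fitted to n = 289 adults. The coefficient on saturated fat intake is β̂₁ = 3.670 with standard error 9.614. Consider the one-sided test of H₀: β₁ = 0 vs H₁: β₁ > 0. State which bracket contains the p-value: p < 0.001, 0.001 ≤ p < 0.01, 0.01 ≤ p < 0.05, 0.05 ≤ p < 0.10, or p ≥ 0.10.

t = 3.670 / 9.614 = 0.382.
df = n − 2 = 289 − 2 = 287.
One-sided p = P(T_{287} > t) ≈ 0.3515.
So p ≥ 0.10.

p ≥ 0.10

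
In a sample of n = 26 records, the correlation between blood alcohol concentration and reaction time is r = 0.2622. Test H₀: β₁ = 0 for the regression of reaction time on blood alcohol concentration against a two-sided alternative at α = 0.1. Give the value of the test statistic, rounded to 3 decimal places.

t = 1.331

t = r·√(n − 2)/√(1 − r²) = 0.2622·√24/√0.931251 = 1.331.
df = n − 2 = 24.
Two-sided p ≈ 0.1957, which is ≥ 0.1, so fail to reject H₀.
The data do not give significant evidence of a linear association between blood alcohol concentration and reaction time.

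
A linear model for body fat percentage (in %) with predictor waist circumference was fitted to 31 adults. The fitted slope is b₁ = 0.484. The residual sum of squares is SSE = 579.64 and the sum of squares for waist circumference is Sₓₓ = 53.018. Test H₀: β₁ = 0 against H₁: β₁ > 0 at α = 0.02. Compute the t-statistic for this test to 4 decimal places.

MSE = SSE/(n − 2) = 579.64/29 = 19.9876.
SE(b₁) = √(MSE/Sₓₓ) = √(19.9876/53.018) = 0.614.
t = 0.484 / 0.614 = 0.7883.
df = n − 2 = 29.
One-sided p ≈ 0.2185, which is ≥ 0.02, so fail to reject H₀.
The data do not give significant evidence that the true slope on waist circumference is positive.

t = 0.7883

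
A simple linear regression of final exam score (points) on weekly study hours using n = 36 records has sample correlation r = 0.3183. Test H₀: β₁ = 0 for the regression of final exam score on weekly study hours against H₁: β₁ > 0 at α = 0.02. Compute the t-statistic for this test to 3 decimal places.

t = 1.958

t = r·√(n − 2)/√(1 − r²) = 0.3183·√34/√0.898685 = 1.958.
df = n − 2 = 34.
One-sided p ≈ 0.0292, which is ≥ 0.02, so fail to reject H₀.
The data do not give significant evidence of a linear association between weekly study hours and final exam score.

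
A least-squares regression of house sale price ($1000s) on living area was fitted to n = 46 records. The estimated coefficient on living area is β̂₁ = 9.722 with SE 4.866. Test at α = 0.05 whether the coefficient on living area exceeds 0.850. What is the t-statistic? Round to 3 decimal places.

t = 1.823

H₀: β₁ = 0.850 vs H₁: β₁ > 0.850.
t = (β̂₁ − β₁⁰)/SE = (9.722 − 0.850) / 4.866 = 1.823.
df = n − 2 = 46 − 2 = 44.
One-sided p ≈ 0.0375, which is < 0.05, so reject H₀.
There is evidence that the true slope on living area exceeds 0.850 $1000s per unit.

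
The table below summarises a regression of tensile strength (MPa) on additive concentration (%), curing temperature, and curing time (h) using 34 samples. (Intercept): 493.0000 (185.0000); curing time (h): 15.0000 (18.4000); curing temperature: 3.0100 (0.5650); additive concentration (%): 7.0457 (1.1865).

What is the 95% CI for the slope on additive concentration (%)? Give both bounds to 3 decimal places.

(4.623, 9.469)

Read off: b = 7.0457, SE = 1.1865 for additive concentration (%).
df = n − k − 1 = 34 − 3 − 1 = 30.
t* = t_{0.025, 30} = 2.042272.
Margin = t* × SE = 2.042272 × 1.1865 = 2.42316.
CI: 7.0457 ± 2.42316 → (4.623, 9.469).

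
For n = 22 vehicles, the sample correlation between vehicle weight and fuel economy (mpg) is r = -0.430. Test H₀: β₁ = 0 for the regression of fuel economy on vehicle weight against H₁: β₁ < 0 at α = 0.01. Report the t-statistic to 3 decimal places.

t = -2.130

t = r·√(n − 2)/√(1 − r²) = -0.430·√20/√0.8151 = -2.130.
df = n − 2 = 20.
One-sided p ≈ 0.0229, which is ≥ 0.01, so fail to reject H₀.
The data do not give significant evidence of a linear association between vehicle weight and fuel economy.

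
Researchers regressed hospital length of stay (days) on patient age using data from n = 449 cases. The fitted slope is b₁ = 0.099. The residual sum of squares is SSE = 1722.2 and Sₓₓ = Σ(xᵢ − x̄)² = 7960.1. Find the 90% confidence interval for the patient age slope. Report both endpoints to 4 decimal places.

(0.0627, 0.1353)

MSE = SSE/(n − 2) = 1722.2/447 = 3.8528.
SE(b₁) = √(MSE/Sₓₓ) = √(3.8528/7960.1) = 0.0220003.
df = n − 2 = 447.
t* = t_{0.05, 447} = 1.64827.
Margin = t* × SE = 1.64827 × 0.0220003 = 0.036262.
CI: 0.099 ± 0.036262 → (0.0627, 0.1353).
With 90% confidence, each one-unit increase in patient age is associated with a change of between 0.0627 and 0.1353 days in hospital length of stay.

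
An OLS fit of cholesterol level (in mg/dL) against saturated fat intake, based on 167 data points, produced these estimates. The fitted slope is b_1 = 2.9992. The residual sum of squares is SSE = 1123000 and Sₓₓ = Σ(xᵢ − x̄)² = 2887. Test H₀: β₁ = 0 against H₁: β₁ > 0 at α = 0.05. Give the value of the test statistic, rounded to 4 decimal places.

MSE = SSE/(n − 2) = 1123000/165 = 6806.06.
SE(b_1) = √(MSE/Sₓₓ) = √(6806.06/2887) = 1.53541.
t = 2.9992 / 1.53541 = 1.9534.
df = n − 2 = 165.
One-sided p ≈ 0.0262, which is < 0.05, so reject H₀.
There is evidence that the true slope on saturated fat intake is positive.

t = 1.9534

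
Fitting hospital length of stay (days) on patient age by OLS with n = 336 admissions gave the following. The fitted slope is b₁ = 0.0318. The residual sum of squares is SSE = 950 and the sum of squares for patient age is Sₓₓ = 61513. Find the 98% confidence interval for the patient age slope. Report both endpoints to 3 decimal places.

(0.016, 0.048)

MSE = SSE/(n − 2) = 950/334 = 2.84431.
SE(b₁) = √(MSE/Sₓₓ) = √(2.84431/61513) = 0.00679994.
df = n − 2 = 334.
t* = t_{0.01, 334} = 2.337564.
Margin = t* × SE = 2.337564 × 0.00679994 = 0.01590.
CI: 0.0318 ± 0.01590 → (0.016, 0.048).
With 98% confidence, each one-unit increase in patient age is associated with a change of between 0.016 and 0.048 days in hospital length of stay.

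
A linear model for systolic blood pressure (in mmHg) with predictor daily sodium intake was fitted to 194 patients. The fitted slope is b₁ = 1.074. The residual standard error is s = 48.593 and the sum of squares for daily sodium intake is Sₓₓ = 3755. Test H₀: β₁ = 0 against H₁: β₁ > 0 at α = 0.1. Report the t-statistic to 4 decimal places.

SE(b₁) = s/√Sₓₓ = 48.593/√3755 = 0.792992.
t = 1.074 / 0.792992 = 1.3544.
df = n − 2 = 192.
One-sided p ≈ 0.0886, which is < 0.1, so reject H₀.
There is evidence that the true slope on daily sodium intake is positive.

t = 1.3544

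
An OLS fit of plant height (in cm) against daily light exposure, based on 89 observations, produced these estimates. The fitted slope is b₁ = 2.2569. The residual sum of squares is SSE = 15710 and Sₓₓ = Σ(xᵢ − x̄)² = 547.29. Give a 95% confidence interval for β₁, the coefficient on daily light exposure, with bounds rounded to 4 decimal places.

MSE = SSE/(n − 2) = 15710/87 = 180.575.
SE(b₁) = √(MSE/Sₓₓ) = √(180.575/547.29) = 0.574407.
df = n − 2 = 87.
t* = t_{0.025, 87} = 1.987608.
Margin = t* × SE = 1.987608 × 0.574407 = 1.141696.
CI: 2.2569 ± 1.141696 → (1.1152, 3.3986).
With 95% confidence, each one-unit increase in daily light exposure is associated with a change of between 1.1152 and 3.3986 cm in plant height.

(1.1152, 3.3986)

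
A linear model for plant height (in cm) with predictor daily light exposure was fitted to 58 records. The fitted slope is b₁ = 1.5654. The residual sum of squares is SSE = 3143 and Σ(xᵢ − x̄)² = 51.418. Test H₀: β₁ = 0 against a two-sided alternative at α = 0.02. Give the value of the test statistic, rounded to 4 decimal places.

MSE = SSE/(n − 2) = 3143/56 = 56.125.
SE(b₁) = √(MSE/Sₓₓ) = √(56.125/51.418) = 1.04477.
t = 1.5654 / 1.04477 = 1.4983.
df = n − 2 = 56.
Two-sided p ≈ 0.1397, which is ≥ 0.02, so fail to reject H₀.
The data do not give significant evidence of an association between daily light exposure and plant height.

t = 1.4983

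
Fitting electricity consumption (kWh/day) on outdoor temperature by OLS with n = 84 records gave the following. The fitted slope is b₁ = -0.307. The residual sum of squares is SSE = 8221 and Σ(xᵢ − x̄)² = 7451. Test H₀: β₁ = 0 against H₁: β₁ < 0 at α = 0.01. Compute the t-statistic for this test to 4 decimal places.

MSE = SSE/(n − 2) = 8221/82 = 100.256.
SE(b₁) = √(MSE/Sₓₓ) = √(100.256/7451) = 0.115997.
t = -0.307 / 0.115997 = -2.6466.
df = n − 2 = 82.
One-sided p ≈ 0.0049, which is < 0.01, so reject H₀.
There is evidence that the true slope on outdoor temperature is negative.

t = -2.6466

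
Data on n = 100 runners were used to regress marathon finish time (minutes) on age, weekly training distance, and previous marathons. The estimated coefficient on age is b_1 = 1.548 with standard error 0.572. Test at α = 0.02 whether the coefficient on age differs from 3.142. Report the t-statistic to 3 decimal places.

H₀: β₁ = 3.142 vs H₁: β₁ ≠ 3.142.
t = (b_1 − β₁⁰)/SE = (1.548 − 3.142) / 0.572 = -2.787.
df = n − k − 1 = 100 − 3 − 1 = 96.
Two-sided p ≈ 0.0064, which is < 0.02, so reject H₀.
There is evidence that the true slope on age differs from 3.142 minutes per unit, holding the other predictors fixed.

t = -2.787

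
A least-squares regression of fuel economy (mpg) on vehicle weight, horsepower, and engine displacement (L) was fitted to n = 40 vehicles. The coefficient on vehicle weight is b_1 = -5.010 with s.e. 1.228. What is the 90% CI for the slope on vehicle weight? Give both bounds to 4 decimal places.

df = n − k − 1 = 40 − 3 − 1 = 36.
t* = t_{0.05, 36} = 1.688298.
Margin = t* × SE = 1.688298 × 1.228 = 2.073230.
CI: -5.010 ± 2.073230 → (-7.0832, -2.9368).
With 90% confidence, each one-unit increase in vehicle weight is associated with a change of between -7.0832 and -2.9368 mpg in fuel economy, holding the other predictors fixed.

(-7.0832, -2.9368)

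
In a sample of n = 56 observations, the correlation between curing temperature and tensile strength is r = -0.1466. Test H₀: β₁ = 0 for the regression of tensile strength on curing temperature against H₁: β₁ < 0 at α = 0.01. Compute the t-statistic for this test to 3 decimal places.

t = -1.089

t = r·√(n − 2)/√(1 − r²) = -0.1466·√54/√0.978508 = -1.089.
df = n − 2 = 54.
One-sided p ≈ 0.1405, which is ≥ 0.01, so fail to reject H₀.
The data do not give significant evidence of a linear association between curing temperature and tensile strength.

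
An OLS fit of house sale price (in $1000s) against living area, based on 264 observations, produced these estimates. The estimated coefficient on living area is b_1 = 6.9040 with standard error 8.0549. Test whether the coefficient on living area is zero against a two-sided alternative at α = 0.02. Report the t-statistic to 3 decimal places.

t = 0.857

H₀: β₁ = 0 vs H₁: β₁ ≠ 0.
t = (b_1 − β₁⁰)/SE = 6.9040 / 8.0549 = 0.857.
df = n − 2 = 264 − 2 = 262.
Two-sided p ≈ 0.3922, which is ≥ 0.02, so fail to reject H₀.
The data do not give significant evidence of an association between living area and house sale price.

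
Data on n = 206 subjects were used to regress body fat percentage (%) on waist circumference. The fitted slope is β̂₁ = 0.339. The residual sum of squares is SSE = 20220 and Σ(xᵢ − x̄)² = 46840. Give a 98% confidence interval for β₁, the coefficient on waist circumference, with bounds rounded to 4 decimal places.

(0.2311, 0.4469)

MSE = SSE/(n − 2) = 20220/204 = 99.1176.
SE(β̂₁) = √(MSE/Sₓₓ) = √(99.1176/46840) = 0.046001.
df = n − 2 = 204.
t* = t_{0.01, 204} = 2.344766.
Margin = t* × SE = 2.344766 × 0.046001 = 0.107862.
CI: 0.339 ± 0.107862 → (0.2311, 0.4469).
With 98% confidence, each one-unit increase in waist circumference is associated with a change of between 0.2311 and 0.4469 % in body fat percentage.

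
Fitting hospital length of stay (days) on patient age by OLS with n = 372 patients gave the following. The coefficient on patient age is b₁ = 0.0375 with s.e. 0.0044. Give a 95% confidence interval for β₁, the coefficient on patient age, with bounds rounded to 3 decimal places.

(0.029, 0.046)

df = n − 2 = 372 − 2 = 370.
t* = t_{0.025, 370} = 1.966396.
Margin = t* × SE = 1.966396 × 0.0044 = 0.00865.
CI: 0.0375 ± 0.00865 → (0.029, 0.046).
With 95% confidence, each one-unit increase in patient age is associated with a change of between 0.029 and 0.046 days in hospital length of stay.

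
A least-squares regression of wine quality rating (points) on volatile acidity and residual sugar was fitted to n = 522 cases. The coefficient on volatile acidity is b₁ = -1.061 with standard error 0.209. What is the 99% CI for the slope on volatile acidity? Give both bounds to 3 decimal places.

(-1.601, -0.521)

df = n − k − 1 = 522 − 2 − 1 = 519.
t* = t_{0.005, 519} = 2.585335.
Margin = t* × SE = 2.585335 × 0.209 = 0.54034.
CI: -1.061 ± 0.54034 → (-1.601, -0.521).
With 99% confidence, each one-unit increase in volatile acidity is associated with a change of between -1.601 and -0.521 points in wine quality rating, holding the other predictors fixed.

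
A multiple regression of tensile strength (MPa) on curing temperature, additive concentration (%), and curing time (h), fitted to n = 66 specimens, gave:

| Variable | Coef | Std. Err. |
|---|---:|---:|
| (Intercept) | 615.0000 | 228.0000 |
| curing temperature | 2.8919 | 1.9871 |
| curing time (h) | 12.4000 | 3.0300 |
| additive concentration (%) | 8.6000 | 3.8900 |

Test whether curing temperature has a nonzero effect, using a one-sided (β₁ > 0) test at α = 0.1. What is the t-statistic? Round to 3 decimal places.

t = 1.455

Read off: b = 2.8919, SE = 1.9871 for curing temperature.
H₀: β₁ = 0 vs H₁: β₁ > 0.
t = 2.8919 / 1.9871 = 1.455.
df = n − k − 1 = 66 − 3 − 1 = 62.
One-sided p ≈ 0.0753, which is < 0.1, so reject H₀.
There is evidence that the true slope on curing temperature is positive, holding the other predictors fixed.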